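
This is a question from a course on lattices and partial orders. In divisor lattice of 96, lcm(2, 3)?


Join=lcm.
gcd(2,3)=1
lcm=6


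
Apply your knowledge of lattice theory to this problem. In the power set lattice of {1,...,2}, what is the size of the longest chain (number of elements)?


A chain is a totally ordered subset; we count the number of elements in a maximum chain.
Compute, for each element x, the size of the longest chain ending at x:
  {}: 1
  {1}: 2
  {2}: 2
  {1,2}: 3
A maximum chain: {} < {1} < {1,2}
Number of elements in the longest chain: 3


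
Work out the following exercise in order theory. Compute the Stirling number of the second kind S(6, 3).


S(n,k) = k*S(n-1,k) + S(n-1,k-1).
S(5,3) = 25, S(5,2) = 15
S(6,3) = 3*25 + 15 = 75 + 15
S(6,3) = 90


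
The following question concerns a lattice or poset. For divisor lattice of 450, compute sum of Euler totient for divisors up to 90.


Divisors of 450 up to 90: [1, 2, 3, 5, 6, 9, 10, 15, 18, 25, 30, 45, 50, 75, 90]
phi values: [1, 1, 2, 4, 2, 6, 4, 8, 6, 20, 8, 24, 20, 40, 24]
Sum = 170


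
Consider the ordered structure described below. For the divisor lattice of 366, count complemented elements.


An element a is complemented if some b has a meet b = bottom, a join b = top.
a is complemented iff gcd(a, n/a)=1, i.e. a is a unitary divisor of 366.
Complemented elements: 1, 2, 3, 6, 61, 122, ... (2 more)
Count: 8


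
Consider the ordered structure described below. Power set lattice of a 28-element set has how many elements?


Power set = 2^n.
2^28 = 268435456


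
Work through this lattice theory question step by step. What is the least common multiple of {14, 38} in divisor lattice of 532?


In a divisor lattice, join = lcm (least common multiple).
Compute lcm iteratively: start with first element, then lcm(current, next).
Elements: [14, 38]
lcm(14,38) = 266
Final lcm = 266


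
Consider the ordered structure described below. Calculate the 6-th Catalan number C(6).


C(n) = C(2n, n) / (n+1).
C(12, 6) = 924
C(6) = 924 / 7 = 132


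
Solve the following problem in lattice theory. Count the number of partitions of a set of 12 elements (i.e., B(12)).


B(n) = number of set partitions of an n-element set.
B(n) satisfies the recurrence: B(n+1) = sum_k C(n,k)*B(k).
B(12) = 4213597


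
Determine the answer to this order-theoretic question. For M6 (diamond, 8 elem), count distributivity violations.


Distributive law: a ^ (b v c) = (a ^ b) v (a ^ c).
Check all 8^3 = 512 ordered triples (a,b,c).
  e.g. a=a1, b=a2, c=a3: lhs=a1 != rhs=0
  e.g. a=a1, b=a2, c=a4: lhs=a1 != rhs=0
Total violating triples: 120


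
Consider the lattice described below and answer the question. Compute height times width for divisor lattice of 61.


Height = length of longest chain minus 1; width = size of largest antichain.
A maximum chain: 1 | 61  (height 1).
A maximum antichain: {1}  (width 1).
Product = 1 * 1 = 1


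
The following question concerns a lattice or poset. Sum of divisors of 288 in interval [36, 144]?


Interval [36,144] in divisors of 288: [36, 72, 144]
Sum = 252


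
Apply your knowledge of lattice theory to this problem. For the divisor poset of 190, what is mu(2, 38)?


In a divisor lattice, mu(a,b) = mu(b/a) where mu is the classical Mobius function.
b/a = 38/2 = 19
Prime factorization of 19: primes [19]
19 is squarefree with 1 prime factor(s), so mu(19) = (-1)^1 = -1


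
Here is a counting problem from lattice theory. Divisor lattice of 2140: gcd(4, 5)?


Meet=gcd.
gcd(4,5)=1


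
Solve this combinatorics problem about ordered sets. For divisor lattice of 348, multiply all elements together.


Divisors of 348: [1, 2, 3, 4, 6, 12, 29, 58, 87, 116, 174, 348]
Product = n^(d(n)/2) = 348^(12/2)
Product = 1776132919332864


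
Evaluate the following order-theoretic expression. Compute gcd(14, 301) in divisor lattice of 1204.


In a divisor lattice, meet = gcd (greatest common divisor).
By Euclidean algorithm or factoring: gcd(14,301) = 7


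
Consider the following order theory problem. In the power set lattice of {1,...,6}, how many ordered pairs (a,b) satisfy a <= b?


The order relation is {(a,b) : a <= b}, reflexive so it includes (a,a).
Examples: ({},{}), ({},{1,2}), ({},{1,2,3}), ({},{1,2,3,4}), ({},{1,2,3,4,5}), ...
Total ordered pairs: 729


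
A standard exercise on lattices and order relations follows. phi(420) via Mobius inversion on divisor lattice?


phi(n) = n * prod_{p|n} (1 - 1/p).
Prime divisors of 420: [2, 3, 5, 7]
phi(420) = 420 * (1 - 1/2) * (1 - 1/3) * (1 - 1/5) * (1 - 1/7)
phi(420) = 96


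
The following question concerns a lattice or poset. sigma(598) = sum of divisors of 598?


sigma(n) = sum of divisors.
Divisors of 598: [1, 2, 13, 23, 26, 46, 299, 598]
Sum = 1008


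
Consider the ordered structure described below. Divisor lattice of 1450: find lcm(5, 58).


In a divisor lattice, join = lcm (least common multiple).
gcd(5,58) = 1
lcm(5,58) = 5*58/gcd = 290/1 = 290


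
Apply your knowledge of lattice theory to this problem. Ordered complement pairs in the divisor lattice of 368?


Complement pair (a,b): a meet b = bottom, a join b = top.
Here: gcd(a,b)=1 and lcm(a,b)=368, i.e. a*b=368 with a,b coprime.
Pairs found: (1,368), (16,23), (23,16), (368,1)
Total ordered pairs: 4


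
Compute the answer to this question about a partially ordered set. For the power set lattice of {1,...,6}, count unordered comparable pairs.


A comparable pair {a,b} has a < b or b < a in the order.
Count unordered pairs where one element is strictly below the other.
Examples: {{},{1}}, {{},{2}}, {{},{3}}, {{},{4}}, ...
Total comparable pairs: 665


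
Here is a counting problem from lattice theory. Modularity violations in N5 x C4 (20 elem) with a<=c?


Modular law: if a <= c then a v (b ^ c) = (a v b) ^ c.
Check all triples (a,b,c) with a <= c among 20 elements.
  e.g. a=(a,0), b=(c,0), c=(b,0): lhs=(a,0) != rhs=(b,0)
  e.g. a=(a,0), b=(c,1), c=(b,0): lhs=(a,0) != rhs=(b,0)
Total violating triples: 40


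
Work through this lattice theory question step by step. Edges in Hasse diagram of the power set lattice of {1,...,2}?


A cover relation a -< b holds when a < b with no c strictly between.
Cover relations:
  {} -< {1}
  {} -< {2}
  {1} -< {1,2}
  {2} -< {1,2}
Total: 4


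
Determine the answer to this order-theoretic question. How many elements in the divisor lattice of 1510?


Divisors of 1510: [1, 2, 5, 10, 151, 302, 755, 1510]
Count: 8


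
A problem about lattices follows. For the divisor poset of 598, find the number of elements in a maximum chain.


A chain is a totally ordered subset; we count the number of elements in a maximum chain.
Compute, for each element x, the size of the longest chain ending at x:
  1: 1
  2: 2
  13: 2
  23: 2
  26: 3
  46: 3
  ...
A maximum chain: 1 < 2 < 26 < 598
Number of elements in the longest chain: 4


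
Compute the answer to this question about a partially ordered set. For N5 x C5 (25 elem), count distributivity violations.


Distributive law: a ^ (b v c) = (a ^ b) v (a ^ c).
Check all 25^3 = 15625 ordered triples (a,b,c).
  e.g. a=(b,0), b=(a,0), c=(c,0): lhs=(b,0) != rhs=(a,0)
  e.g. a=(b,0), b=(a,0), c=(c,1): lhs=(b,0) != rhs=(a,0)
Total violating triples: 250


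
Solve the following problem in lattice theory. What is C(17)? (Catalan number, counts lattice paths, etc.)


C(n) = C(2n, n) / (n+1).
C(34, 17) = 2333606220
C(17) = 2333606220 / 18 = 129644790


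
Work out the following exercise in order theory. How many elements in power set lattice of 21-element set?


Power set = 2^n.
2^21 = 2097152


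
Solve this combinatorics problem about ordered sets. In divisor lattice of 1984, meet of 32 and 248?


In a divisor lattice, meet = gcd (greatest common divisor).
By Euclidean algorithm or factoring: gcd(32,248) = 8


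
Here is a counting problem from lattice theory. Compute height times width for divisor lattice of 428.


Height = length of longest chain minus 1; width = size of largest antichain.
A maximum chain: 1 | 107 | 214 | 428  (height 3).
A maximum antichain: {2, 107}  (width 2).
Product = 3 * 2 = 6


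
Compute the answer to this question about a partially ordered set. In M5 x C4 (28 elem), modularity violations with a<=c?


Modular law: if a <= c then a v (b ^ c) = (a v b) ^ c.
Check all triples (a,b,c) with a <= c among 28 elements.
This lattice is modular (diamonds M_m and their chain-products are modular).
Total violating triples: 0


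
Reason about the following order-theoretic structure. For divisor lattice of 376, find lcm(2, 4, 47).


In a divisor lattice, join = lcm (least common multiple).
Compute lcm iteratively: start with first element, then lcm(current, next).
Elements: [2, 4, 47]
lcm(2,4) = 4
lcm(4,47) = 188
Final lcm = 188


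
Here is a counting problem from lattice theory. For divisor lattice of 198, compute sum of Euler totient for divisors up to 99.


Divisors of 198 up to 99: [1, 2, 3, 6, 9, 11, 18, 22, 33, 66, 99]
phi values: [1, 1, 2, 2, 6, 10, 6, 10, 20, 20, 60]
Sum = 138


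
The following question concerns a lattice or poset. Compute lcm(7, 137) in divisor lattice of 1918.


In a divisor lattice, join = lcm (least common multiple).
gcd(7,137) = 1
lcm(7,137) = 7*137/gcd = 959/1 = 959


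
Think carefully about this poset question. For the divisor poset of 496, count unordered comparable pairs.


A comparable pair {a,b} has a < b or b < a in the order.
Count unordered pairs where one element is strictly below the other.
Examples: {1,2}, {1,4}, {1,8}, {1,16}, ...
Total comparable pairs: 35


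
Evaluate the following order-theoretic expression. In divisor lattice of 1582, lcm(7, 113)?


Join=lcm.
gcd(7,113)=1
lcm=791


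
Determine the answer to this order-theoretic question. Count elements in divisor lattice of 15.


Divisors of 15: [1, 3, 5, 15]
Count: 4


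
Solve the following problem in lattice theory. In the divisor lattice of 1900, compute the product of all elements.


Divisors of 1900: [1, 2, 4, 5, 10, 19, 20, 25, 38, 50, 76, 95, 100, 190, 380, 475, 950, 1900]
Product = n^(d(n)/2) = 1900^(18/2)
Product = 322687697779000000000000000000


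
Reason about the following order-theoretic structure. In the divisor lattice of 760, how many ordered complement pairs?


Complement pair (a,b): a meet b = bottom, a join b = top.
Here: gcd(a,b)=1 and lcm(a,b)=760, i.e. a*b=760 with a,b coprime.
Pairs found: (1,760), (5,152), (8,95), (19,40), ... (4 more)
Total ordered pairs: 8


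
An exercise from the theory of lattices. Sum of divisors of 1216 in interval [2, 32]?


Interval [2,32] in divisors of 1216: [2, 4, 8, 16, 32]
Sum = 62


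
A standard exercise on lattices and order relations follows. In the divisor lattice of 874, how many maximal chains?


A maximal chain goes from the minimum element to a maximal element via cover relations.
Counting all min-to-max paths in the cover graph.
Total maximal chains: 6


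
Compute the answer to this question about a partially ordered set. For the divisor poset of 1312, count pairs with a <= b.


The order relation is {(a,b) : a <= b}, reflexive so it includes (a,a).
Examples: (1,1), (1,1312), (1,16), (1,164), (1,2), ...
Total ordered pairs: 63


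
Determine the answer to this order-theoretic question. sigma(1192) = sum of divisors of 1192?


sigma(n) = sum of divisors.
Divisors of 1192: [1, 2, 4, 8, 149, 298, 596, 1192]
Sum = 2250


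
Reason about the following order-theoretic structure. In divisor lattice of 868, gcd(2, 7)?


Meet=gcd.
gcd(2,7)=1


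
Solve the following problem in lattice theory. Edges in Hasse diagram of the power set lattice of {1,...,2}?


A cover relation a -< b holds when a < b with no c strictly between.
Cover relations:
  {} -< {1}
  {} -< {2}
  {1} -< {1,2}
  {2} -< {1,2}
Total: 4


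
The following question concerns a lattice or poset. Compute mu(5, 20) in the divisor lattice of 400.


In a divisor lattice, mu(a,b) = mu(b/a) where mu is the classical Mobius function.
b/a = 20/5 = 4
Prime factorization of 4: primes [2]
4 is not squarefree, so mu(4) = 0


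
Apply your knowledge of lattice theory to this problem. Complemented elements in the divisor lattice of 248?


An element a is complemented if some b has a meet b = bottom, a join b = top.
a is complemented iff gcd(a, n/a)=1, i.e. a is a unitary divisor of 248.
Complemented elements: 1, 8, 31, 248
Count: 4


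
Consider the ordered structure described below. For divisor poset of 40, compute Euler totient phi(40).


phi(n) = n * prod_{p|n} (1 - 1/p).
Prime divisors of 40: [2, 5]
phi(40) = 40 * (1 - 1/2) * (1 - 1/5)
phi(40) = 16


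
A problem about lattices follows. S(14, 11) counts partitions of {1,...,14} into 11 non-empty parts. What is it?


S(n,k) = k*S(n-1,k) + S(n-1,k-1).
S(13,11) = 2431, S(13,10) = 39325
S(14,11) = 11*2431 + 39325 = 26741 + 39325
S(14,11) = 66066


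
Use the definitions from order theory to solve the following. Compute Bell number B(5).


B(n) = number of set partitions of an n-element set.
B(n) satisfies the recurrence: B(n+1) = sum_k C(n,k)*B(k).
B(5) = 52


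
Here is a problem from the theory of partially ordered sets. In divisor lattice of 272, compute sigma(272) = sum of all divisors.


sigma(n) = sum of divisors.
Divisors of 272: [1, 2, 4, 8, 16, 17, 34, 68, 136, 272]
Sum = 558


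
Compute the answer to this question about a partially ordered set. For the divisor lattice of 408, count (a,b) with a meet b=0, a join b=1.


Complement pair (a,b): a meet b = bottom, a join b = top.
Here: gcd(a,b)=1 and lcm(a,b)=408, i.e. a*b=408 with a,b coprime.
Pairs found: (1,408), (3,136), (8,51), (17,24), ... (4 more)
Total ordered pairs: 8


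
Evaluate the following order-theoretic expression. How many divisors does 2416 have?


Divisors of 2416: [1, 2, 4, 8, 16, 151, 302, 604, 1208, 2416]
Count: 10


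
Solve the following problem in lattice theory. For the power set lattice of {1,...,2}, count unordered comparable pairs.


A comparable pair {a,b} has a < b or b < a in the order.
Count unordered pairs where one element is strictly below the other.
Examples: {{},{1}}, {{},{2}}, {{},{1,2}}, {{1},{1,2}}, ...
Total comparable pairs: 5


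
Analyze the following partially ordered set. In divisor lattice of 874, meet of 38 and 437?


In a divisor lattice, meet = gcd (greatest common divisor).
By Euclidean algorithm or factoring: gcd(38,437) = 19


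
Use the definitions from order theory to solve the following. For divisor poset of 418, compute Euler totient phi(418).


phi(n) = n * prod_{p|n} (1 - 1/p).
Prime divisors of 418: [2, 11, 19]
phi(418) = 418 * (1 - 1/2) * (1 - 1/11) * (1 - 1/19)
phi(418) = 180


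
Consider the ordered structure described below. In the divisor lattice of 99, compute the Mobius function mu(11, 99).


In a divisor lattice, mu(a,b) = mu(b/a) where mu is the classical Mobius function.
b/a = 99/11 = 9
Prime factorization of 9: primes [3]
9 is not squarefree, so mu(9) = 0


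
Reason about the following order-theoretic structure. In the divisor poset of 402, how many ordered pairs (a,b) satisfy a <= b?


The order relation is {(a,b) : a <= b}, reflexive so it includes (a,a).
Examples: (1,1), (1,134), (1,2), (1,201), (1,3), ...
Total ordered pairs: 27


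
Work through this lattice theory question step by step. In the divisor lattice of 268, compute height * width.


Height = length of longest chain minus 1; width = size of largest antichain.
A maximum chain: 1 | 67 | 134 | 268  (height 3).
A maximum antichain: {2, 67}  (width 2).
Product = 3 * 2 = 6


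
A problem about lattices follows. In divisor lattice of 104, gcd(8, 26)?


Meet=gcd.
gcd(8,26)=2


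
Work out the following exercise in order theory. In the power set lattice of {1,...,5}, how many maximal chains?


A maximal chain goes from the minimum element to a maximal element via cover relations.
Counting all min-to-max paths in the cover graph.
Total maximal chains: 120


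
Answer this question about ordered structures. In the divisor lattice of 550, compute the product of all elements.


Divisors of 550: [1, 2, 5, 10, 11, 22, 25, 50, 55, 110, 275, 550]
Product = n^(d(n)/2) = 550^(12/2)
Product = 27680640625000000


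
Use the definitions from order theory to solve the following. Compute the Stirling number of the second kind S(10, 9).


S(n,k) = k*S(n-1,k) + S(n-1,k-1).
S(9,9) = 1, S(9,8) = 36
S(10,9) = 9*1 + 36 = 9 + 36
S(10,9) = 45


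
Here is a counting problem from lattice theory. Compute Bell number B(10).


B(n) = number of set partitions of an n-element set.
B(n) satisfies the recurrence: B(n+1) = sum_k C(n,k)*B(k).
B(10) = 115975


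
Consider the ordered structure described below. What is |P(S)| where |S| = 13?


Power set = 2^n.
2^13 = 8192


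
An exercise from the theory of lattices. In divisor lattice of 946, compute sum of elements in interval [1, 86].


Interval [1,86] in divisors of 946: [1, 2, 43, 86]
Sum = 132


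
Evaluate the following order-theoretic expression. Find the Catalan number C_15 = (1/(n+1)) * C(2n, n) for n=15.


C(n) = C(2n, n) / (n+1).
C(30, 15) = 155117520
C(15) = 155117520 / 16 = 9694845


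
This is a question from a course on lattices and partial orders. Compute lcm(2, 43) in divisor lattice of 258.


In a divisor lattice, join = lcm (least common multiple).
gcd(2,43) = 1
lcm(2,43) = 2*43/gcd = 86/1 = 86


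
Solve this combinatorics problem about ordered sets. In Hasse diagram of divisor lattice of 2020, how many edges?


A cover relation a -< b holds when a < b with no c strictly between.
Cover relations:
  1 -< 2
  1 -< 5
  1 -< 101
  2 -< 4
  2 -< 10
  2 -< 202
  4 -< 20
  4 -< 404
  ...12 more
Total: 20


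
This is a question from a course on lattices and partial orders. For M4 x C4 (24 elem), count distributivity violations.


Distributive law: a ^ (b v c) = (a ^ b) v (a ^ c).
Check all 24^3 = 13824 ordered triples (a,b,c).
  e.g. a=(a1,0), b=(a2,0), c=(a3,0): lhs=(a1,0) != rhs=(0,0)
  e.g. a=(a1,0), b=(a2,0), c=(a3,1): lhs=(a1,0) != rhs=(0,0)
Total violating triples: 1536


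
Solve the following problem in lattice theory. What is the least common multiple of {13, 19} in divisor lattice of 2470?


In a divisor lattice, join = lcm (least common multiple).
Compute lcm iteratively: start with first element, then lcm(current, next).
Elements: [13, 19]
lcm(13,19) = 247
Final lcm = 247


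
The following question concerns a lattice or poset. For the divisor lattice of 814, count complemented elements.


An element a is complemented if some b has a meet b = bottom, a join b = top.
a is complemented iff gcd(a, n/a)=1, i.e. a is a unitary divisor of 814.
Complemented elements: 1, 2, 11, 22, 37, 74, ... (2 more)
Count: 8


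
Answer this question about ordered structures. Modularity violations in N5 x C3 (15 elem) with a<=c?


Modular law: if a <= c then a v (b ^ c) = (a v b) ^ c.
Check all triples (a,b,c) with a <= c among 15 elements.
  e.g. a=(a,0), b=(c,0), c=(b,0): lhs=(a,0) != rhs=(b,0)
  e.g. a=(a,0), b=(c,1), c=(b,0): lhs=(a,0) != rhs=(b,0)
Total violating triples: 18


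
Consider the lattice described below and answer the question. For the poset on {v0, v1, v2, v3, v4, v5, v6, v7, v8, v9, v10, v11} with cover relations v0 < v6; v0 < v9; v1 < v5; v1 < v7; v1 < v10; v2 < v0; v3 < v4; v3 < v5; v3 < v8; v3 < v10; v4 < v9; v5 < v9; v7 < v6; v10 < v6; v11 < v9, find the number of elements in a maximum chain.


A chain is a totally ordered subset; we count the number of elements in a maximum chain.
Compute, for each element x, the size of the longest chain ending at x:
  v1: 1
  v2: 1
  v3: 1
  v11: 1
  v0: 2
  v4: 2
  ...
A maximum chain: v2 < v0 < v6
Number of elements in the longest chain: 3


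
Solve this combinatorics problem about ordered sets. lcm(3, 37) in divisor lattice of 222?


Join=lcm.
gcd(3,37)=1
lcm=111


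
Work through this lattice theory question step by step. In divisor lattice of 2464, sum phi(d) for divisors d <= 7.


Divisors of 2464 up to 7: [1, 2, 4, 7]
phi values: [1, 1, 2, 6]
Sum = 10


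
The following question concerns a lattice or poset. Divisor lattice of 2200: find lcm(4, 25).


In a divisor lattice, join = lcm (least common multiple).
gcd(4,25) = 1
lcm(4,25) = 4*25/gcd = 100/1 = 100


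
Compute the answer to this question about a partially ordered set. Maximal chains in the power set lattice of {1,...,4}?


A maximal chain goes from the minimum element to a maximal element via cover relations.
Counting all min-to-max paths in the cover graph.
Total maximal chains: 24


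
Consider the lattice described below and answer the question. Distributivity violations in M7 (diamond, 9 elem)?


Distributive law: a ^ (b v c) = (a ^ b) v (a ^ c).
Check all 9^3 = 729 ordered triples (a,b,c).
  e.g. a=a1, b=a2, c=a3: lhs=a1 != rhs=0
  e.g. a=a1, b=a2, c=a4: lhs=a1 != rhs=0
Total violating triples: 210


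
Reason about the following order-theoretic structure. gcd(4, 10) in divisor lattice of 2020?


Meet=gcd.
gcd(4,10)=2


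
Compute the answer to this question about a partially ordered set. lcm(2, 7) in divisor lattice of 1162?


Join=lcm.
gcd(2,7)=1
lcm=14


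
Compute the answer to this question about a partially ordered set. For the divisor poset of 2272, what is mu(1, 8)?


In a divisor lattice, mu(a,b) = mu(b/a) where mu is the classical Mobius function.
b/a = 8/1 = 8
Prime factorization of 8: primes [2]
8 is not squarefree, so mu(8) = 0


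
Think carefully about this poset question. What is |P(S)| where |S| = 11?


Power set = 2^n.
2^11 = 2048


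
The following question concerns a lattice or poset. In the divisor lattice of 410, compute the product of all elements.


Divisors of 410: [1, 2, 5, 10, 41, 82, 205, 410]
Product = n^(d(n)/2) = 410^(8/2)
Product = 28257610000


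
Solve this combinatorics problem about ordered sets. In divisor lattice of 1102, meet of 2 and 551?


In a divisor lattice, meet = gcd (greatest common divisor).
By Euclidean algorithm or factoring: gcd(2,551) = 1


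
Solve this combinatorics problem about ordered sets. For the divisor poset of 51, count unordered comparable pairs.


A comparable pair {a,b} has a < b or b < a in the order.
Count unordered pairs where one element is strictly below the other.
Examples: {1,3}, {1,17}, {1,51}, {3,51}, ...
Total comparable pairs: 5


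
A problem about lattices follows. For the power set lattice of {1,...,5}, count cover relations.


A cover relation a -< b holds when a < b with no c strictly between.
Cover relations:
  {} -< {1}
  {} -< {2}
  {} -< {3}
  {} -< {4}
  {} -< {5}
  {1} -< {1,2}
  {1} -< {1,3}
  {1} -< {1,4}
  ...72 more
Total: 80


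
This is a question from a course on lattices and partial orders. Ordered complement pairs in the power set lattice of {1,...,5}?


Complement pair (a,b): a meet b = bottom, a join b = top.
Here: A intersect B = {} and A union B = {1,...,5}.
Pairs found: ({},{1,2,3,4,5}), ({1},{2,3,4,5}), ({2},{1,3,4,5}), ({3},{1,2,4,5}), ... (28 more)
Total ordered pairs: 32


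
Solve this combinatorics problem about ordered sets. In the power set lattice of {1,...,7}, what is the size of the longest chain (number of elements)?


A chain is a totally ordered subset; we count the number of elements in a maximum chain.
Compute, for each element x, the size of the longest chain ending at x:
  {}: 1
  {1}: 2
  {2}: 2
  {3}: 2
  {4}: 2
  {5}: 2
  ...
A maximum chain: {} < {1} < {1,2} < {1,2,3} < {1,2,3,4} < {1,2,3,4,5} < {1,2,3,4,5,6} < {1,2,3,4,5,6,7}
Number of elements in the longest chain: 8


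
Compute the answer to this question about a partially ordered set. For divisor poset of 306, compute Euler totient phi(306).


phi(n) = n * prod_{p|n} (1 - 1/p).
Prime divisors of 306: [2, 3, 17]
phi(306) = 306 * (1 - 1/2) * (1 - 1/3) * (1 - 1/17)
phi(306) = 96


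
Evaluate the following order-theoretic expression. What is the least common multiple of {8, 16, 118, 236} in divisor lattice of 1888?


In a divisor lattice, join = lcm (least common multiple).
Compute lcm iteratively: start with first element, then lcm(current, next).
Elements: [8, 16, 118, 236]
lcm(8,16) = 16
lcm(16,118) = 944
lcm(944,236) = 944
Final lcm = 944


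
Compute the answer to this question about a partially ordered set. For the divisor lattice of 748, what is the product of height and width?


Height = length of longest chain minus 1; width = size of largest antichain.
A maximum chain: 1 | 17 | 187 | 374 | 748  (height 4).
A maximum antichain: {4, 22, 34, 187}  (width 4).
Product = 4 * 4 = 16


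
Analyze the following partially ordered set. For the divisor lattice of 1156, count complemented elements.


An element a is complemented if some b has a meet b = bottom, a join b = top.
a is complemented iff gcd(a, n/a)=1, i.e. a is a unitary divisor of 1156.
Complemented elements: 1, 4, 289, 1156
Count: 4


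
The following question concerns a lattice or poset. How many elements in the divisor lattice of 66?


Divisors of 66: [1, 2, 3, 6, 11, 22, 33, 66]
Count: 8


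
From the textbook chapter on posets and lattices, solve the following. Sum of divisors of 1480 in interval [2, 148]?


Interval [2,148] in divisors of 1480: [2, 4, 74, 148]
Sum = 228


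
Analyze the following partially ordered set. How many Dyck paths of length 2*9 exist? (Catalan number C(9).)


C(n) = C(2n, n) / (n+1).
C(18, 9) = 48620
C(9) = 48620 / 10 = 4862


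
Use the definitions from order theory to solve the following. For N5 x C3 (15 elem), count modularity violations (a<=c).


Modular law: if a <= c then a v (b ^ c) = (a v b) ^ c.
Check all triples (a,b,c) with a <= c among 15 elements.
  e.g. a=(a,0), b=(c,0), c=(b,0): lhs=(a,0) != rhs=(b,0)
  e.g. a=(a,0), b=(c,1), c=(b,0): lhs=(a,0) != rhs=(b,0)
Total violating triples: 18


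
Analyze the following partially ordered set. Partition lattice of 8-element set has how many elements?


B(n) = number of set partitions of an n-element set.
B(n) satisfies the recurrence: B(n+1) = sum_k C(n,k)*B(k).
B(8) = 4140


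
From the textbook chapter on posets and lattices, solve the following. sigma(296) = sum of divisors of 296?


sigma(n) = sum of divisors.
Divisors of 296: [1, 2, 4, 8, 37, 74, 148, 296]
Sum = 570


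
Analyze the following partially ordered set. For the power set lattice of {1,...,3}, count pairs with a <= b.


The order relation is {(a,b) : a <= b}, reflexive so it includes (a,a).
Examples: ({},{}), ({},{1,2}), ({},{1,2,3}), ({},{1,3}), ({},{1}), ...
Total ordered pairs: 27


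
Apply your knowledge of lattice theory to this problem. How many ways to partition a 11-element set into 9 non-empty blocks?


S(n,k) = k*S(n-1,k) + S(n-1,k-1).
S(10,9) = 45, S(10,8) = 750
S(11,9) = 9*45 + 750 = 405 + 750
S(11,9) = 1155


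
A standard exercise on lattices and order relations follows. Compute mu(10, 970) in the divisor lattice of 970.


In a divisor lattice, mu(a,b) = mu(b/a) where mu is the classical Mobius function.
b/a = 970/10 = 97
Prime factorization of 97: primes [97]
97 is squarefree with 1 prime factor(s), so mu(97) = (-1)^1 = -1


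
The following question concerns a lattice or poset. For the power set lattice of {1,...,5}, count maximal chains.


A maximal chain goes from the minimum element to a maximal element via cover relations.
Counting all min-to-max paths in the cover graph.
Total maximal chains: 120


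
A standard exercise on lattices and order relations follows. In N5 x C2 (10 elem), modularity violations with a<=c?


Modular law: if a <= c then a v (b ^ c) = (a v b) ^ c.
Check all triples (a,b,c) with a <= c among 10 elements.
  e.g. a=(a,0), b=(c,0), c=(b,0): lhs=(a,0) != rhs=(b,0)
  e.g. a=(a,0), b=(c,1), c=(b,0): lhs=(a,0) != rhs=(b,0)
Total violating triples: 6


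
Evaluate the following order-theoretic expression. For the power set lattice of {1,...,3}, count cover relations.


A cover relation a -< b holds when a < b with no c strictly between.
Cover relations:
  {} -< {1}
  {} -< {2}
  {} -< {3}
  {1} -< {1,2}
  {1} -< {1,3}
  {2} -< {1,2}
  {2} -< {2,3}
  {3} -< {1,3}
  ...4 more
Total: 12


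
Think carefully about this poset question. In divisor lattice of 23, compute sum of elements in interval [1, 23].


Interval [1,23] in divisors of 23: [1, 23]
Sum = 24


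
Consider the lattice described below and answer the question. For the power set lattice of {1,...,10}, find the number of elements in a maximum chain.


A chain is a totally ordered subset; we count the number of elements in a maximum chain.
Compute, for each element x, the size of the longest chain ending at x:
  {}: 1
  {1}: 2
  {2}: 2
  {3}: 2
  {4}: 2
  {5}: 2
  ...
A maximum chain: {} < {1} < {1,2} < {1,2,3} < {1,2,3,4} < {1,2,3,4,5} < {1,2,3,4,5,6} < {1,2,3,4,5,6,7} < {1,2,3,4,5,6,7,8} < {1,2,3,4,5,6,7,8,9} < {1,2,3,4,5,6,7,8,9,10}
Number of elements in the longest chain: 11


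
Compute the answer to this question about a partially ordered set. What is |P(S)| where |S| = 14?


Power set = 2^n.
2^14 = 16384


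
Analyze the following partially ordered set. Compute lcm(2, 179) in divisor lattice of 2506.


In a divisor lattice, join = lcm (least common multiple).
gcd(2,179) = 1
lcm(2,179) = 2*179/gcd = 358/1 = 358


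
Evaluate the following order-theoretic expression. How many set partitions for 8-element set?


B(n) = number of set partitions of an n-element set.
B(n) satisfies the recurrence: B(n+1) = sum_k C(n,k)*B(k).
B(8) = 4140


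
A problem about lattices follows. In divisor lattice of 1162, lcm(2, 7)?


Join=lcm.
gcd(2,7)=1
lcm=14


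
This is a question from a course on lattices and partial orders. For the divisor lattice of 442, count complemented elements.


An element a is complemented if some b has a meet b = bottom, a join b = top.
a is complemented iff gcd(a, n/a)=1, i.e. a is a unitary divisor of 442.
Complemented elements: 1, 2, 13, 17, 26, 34, ... (2 more)
Count: 8


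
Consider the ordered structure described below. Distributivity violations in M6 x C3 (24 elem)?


Distributive law: a ^ (b v c) = (a ^ b) v (a ^ c).
Check all 24^3 = 13824 ordered triples (a,b,c).
  e.g. a=(a1,0), b=(a2,0), c=(a3,0): lhs=(a1,0) != rhs=(0,0)
  e.g. a=(a1,0), b=(a2,0), c=(a3,1): lhs=(a1,0) != rhs=(0,0)
Total violating triples: 3240


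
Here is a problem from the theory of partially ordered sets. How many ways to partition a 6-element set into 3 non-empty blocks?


S(n,k) = k*S(n-1,k) + S(n-1,k-1).
S(5,3) = 25, S(5,2) = 15
S(6,3) = 3*25 + 15 = 75 + 15
S(6,3) = 90


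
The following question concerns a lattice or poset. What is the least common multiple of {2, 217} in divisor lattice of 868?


In a divisor lattice, join = lcm (least common multiple).
Compute lcm iteratively: start with first element, then lcm(current, next).
Elements: [2, 217]
lcm(2,217) = 434
Final lcm = 434


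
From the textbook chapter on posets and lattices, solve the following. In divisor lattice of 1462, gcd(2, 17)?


Meet=gcd.
gcd(2,17)=1


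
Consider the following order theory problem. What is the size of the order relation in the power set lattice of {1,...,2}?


The order relation is {(a,b) : a <= b}, reflexive so it includes (a,a).
Examples: ({},{}), ({},{1,2}), ({},{1}), ({},{2}), ({1,2},{1,2}), ...
Total ordered pairs: 9


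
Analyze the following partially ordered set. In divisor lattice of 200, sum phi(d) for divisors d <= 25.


Divisors of 200 up to 25: [1, 2, 4, 5, 8, 10, 20, 25]
phi values: [1, 1, 2, 4, 4, 4, 8, 20]
Sum = 44


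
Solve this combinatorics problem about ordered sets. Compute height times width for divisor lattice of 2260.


Height = length of longest chain minus 1; width = size of largest antichain.
A maximum chain: 1 | 113 | 565 | 1130 | 2260  (height 4).
A maximum antichain: {4, 10, 226, 565}  (width 4).
Product = 4 * 4 = 16


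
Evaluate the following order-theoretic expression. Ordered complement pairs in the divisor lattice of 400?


Complement pair (a,b): a meet b = bottom, a join b = top.
Here: gcd(a,b)=1 and lcm(a,b)=400, i.e. a*b=400 with a,b coprime.
Pairs found: (1,400), (16,25), (25,16), (400,1)
Total ordered pairs: 4


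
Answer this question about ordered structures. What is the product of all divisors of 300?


Divisors of 300: [1, 2, 3, 4, 5, 6, 10, 12, 15, 20, 25, 30, 50, 60, 75, 100, 150, 300]
Product = n^(d(n)/2) = 300^(18/2)
Product = 19683000000000000000000


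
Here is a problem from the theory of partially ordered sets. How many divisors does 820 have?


Divisors of 820: [1, 2, 4, 5, 10, 20, 41, 82, 164, 205, 410, 820]
Count: 12


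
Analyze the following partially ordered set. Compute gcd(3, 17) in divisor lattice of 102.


In a divisor lattice, meet = gcd (greatest common divisor).
By Euclidean algorithm or factoring: gcd(3,17) = 1


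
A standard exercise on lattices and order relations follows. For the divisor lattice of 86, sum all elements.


sigma(n) = sum of divisors.
Divisors of 86: [1, 2, 43, 86]
Sum = 132


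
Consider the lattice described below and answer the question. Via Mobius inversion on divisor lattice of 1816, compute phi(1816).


phi(n) = n * prod_{p|n} (1 - 1/p).
Prime divisors of 1816: [2, 227]
phi(1816) = 1816 * (1 - 1/2) * (1 - 1/227)
phi(1816) = 904


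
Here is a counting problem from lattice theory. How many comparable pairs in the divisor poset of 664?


A comparable pair {a,b} has a < b or b < a in the order.
Count unordered pairs where one element is strictly below the other.
Examples: {1,2}, {1,4}, {1,8}, {1,83}, ...
Total comparable pairs: 22


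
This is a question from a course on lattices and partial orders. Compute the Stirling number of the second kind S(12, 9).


S(n,k) = k*S(n-1,k) + S(n-1,k-1).
S(11,9) = 1155, S(11,8) = 11880
S(12,9) = 9*1155 + 11880 = 10395 + 11880
S(12,9) = 22275


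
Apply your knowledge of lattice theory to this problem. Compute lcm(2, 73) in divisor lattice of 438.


In a divisor lattice, join = lcm (least common multiple).
gcd(2,73) = 1
lcm(2,73) = 2*73/gcd = 146/1 = 146


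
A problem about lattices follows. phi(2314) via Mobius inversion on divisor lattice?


phi(n) = n * prod_{p|n} (1 - 1/p).
Prime divisors of 2314: [2, 13, 89]
phi(2314) = 2314 * (1 - 1/2) * (1 - 1/13) * (1 - 1/89)
phi(2314) = 1056


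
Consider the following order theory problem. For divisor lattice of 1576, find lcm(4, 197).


In a divisor lattice, join = lcm (least common multiple).
Compute lcm iteratively: start with first element, then lcm(current, next).
Elements: [4, 197]
lcm(4,197) = 788
Final lcm = 788


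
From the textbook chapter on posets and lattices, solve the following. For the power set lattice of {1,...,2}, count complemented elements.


An element a is complemented if some b has a meet b = bottom, a join b = top.
every subset A has complement S\A, so all elements are complemented.
Complemented elements: {}, {1}, {2}, {1,2}
Count: 4


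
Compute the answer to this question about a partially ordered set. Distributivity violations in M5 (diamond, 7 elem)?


Distributive law: a ^ (b v c) = (a ^ b) v (a ^ c).
Check all 7^3 = 343 ordered triples (a,b,c).
  e.g. a=a1, b=a2, c=a3: lhs=a1 != rhs=0
  e.g. a=a1, b=a2, c=a4: lhs=a1 != rhs=0
Total violating triples: 60


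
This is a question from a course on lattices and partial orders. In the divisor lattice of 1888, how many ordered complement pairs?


Complement pair (a,b): a meet b = bottom, a join b = top.
Here: gcd(a,b)=1 and lcm(a,b)=1888, i.e. a*b=1888 with a,b coprime.
Pairs found: (1,1888), (32,59), (59,32), (1888,1)
Total ordered pairs: 4


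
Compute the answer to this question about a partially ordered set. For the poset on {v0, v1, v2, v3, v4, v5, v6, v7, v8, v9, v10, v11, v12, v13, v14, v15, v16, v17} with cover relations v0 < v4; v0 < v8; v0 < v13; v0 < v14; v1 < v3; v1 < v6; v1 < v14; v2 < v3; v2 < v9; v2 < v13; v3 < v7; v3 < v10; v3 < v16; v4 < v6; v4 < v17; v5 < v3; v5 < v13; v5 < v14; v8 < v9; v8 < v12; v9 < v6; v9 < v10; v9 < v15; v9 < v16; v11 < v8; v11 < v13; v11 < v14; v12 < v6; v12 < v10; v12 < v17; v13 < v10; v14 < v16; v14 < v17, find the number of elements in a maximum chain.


A chain is a totally ordered subset; we count the number of elements in a maximum chain.
Compute, for each element x, the size of the longest chain ending at x:
  v0: 1
  v1: 1
  v2: 1
  v5: 1
  v11: 1
  v4: 2
  ...
A maximum chain: v0 < v8 < v9 < v6
Number of elements in the longest chain: 4


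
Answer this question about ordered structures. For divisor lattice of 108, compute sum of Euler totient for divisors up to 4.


Divisors of 108 up to 4: [1, 2, 3, 4]
phi values: [1, 1, 2, 2]
Sum = 6


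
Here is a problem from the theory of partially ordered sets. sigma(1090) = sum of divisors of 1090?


sigma(n) = sum of divisors.
Divisors of 1090: [1, 2, 5, 10, 109, 218, 545, 1090]
Sum = 1980


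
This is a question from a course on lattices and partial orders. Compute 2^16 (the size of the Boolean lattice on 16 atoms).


Power set = 2^n.
2^16 = 65536


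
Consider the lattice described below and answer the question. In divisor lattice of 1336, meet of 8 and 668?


In a divisor lattice, meet = gcd (greatest common divisor).
By Euclidean algorithm or factoring: gcd(8,668) = 4


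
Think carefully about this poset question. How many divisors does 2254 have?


Divisors of 2254: [1, 2, 7, 14, 23, 46, 49, 98, 161, 322, 1127, 2254]
Count: 12


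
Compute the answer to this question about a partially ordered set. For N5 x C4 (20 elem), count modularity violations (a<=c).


Modular law: if a <= c then a v (b ^ c) = (a v b) ^ c.
Check all triples (a,b,c) with a <= c among 20 elements.
  e.g. a=(a,0), b=(c,0), c=(b,0): lhs=(a,0) != rhs=(b,0)
  e.g. a=(a,0), b=(c,1), c=(b,0): lhs=(a,0) != rhs=(b,0)
Total violating triples: 40


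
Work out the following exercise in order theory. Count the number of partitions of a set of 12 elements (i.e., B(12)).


B(n) = number of set partitions of an n-element set.
B(n) satisfies the recurrence: B(n+1) = sum_k C(n,k)*B(k).
B(12) = 4213597


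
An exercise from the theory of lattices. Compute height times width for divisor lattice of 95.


Height = length of longest chain minus 1; width = size of largest antichain.
A maximum chain: 1 | 19 | 95  (height 2).
A maximum antichain: {5, 19}  (width 2).
Product = 2 * 2 = 4


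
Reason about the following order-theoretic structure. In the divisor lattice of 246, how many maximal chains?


A maximal chain goes from the minimum element to a maximal element via cover relations.
Counting all min-to-max paths in the cover graph.
Total maximal chains: 6


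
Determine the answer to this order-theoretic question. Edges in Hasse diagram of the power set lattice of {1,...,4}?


A cover relation a -< b holds when a < b with no c strictly between.
Cover relations:
  {} -< {1}
  {} -< {2}
  {} -< {3}
  {} -< {4}
  {1} -< {1,2}
  {1} -< {1,3}
  {1} -< {1,4}
  {2} -< {1,2}
  ...24 more
Total: 32


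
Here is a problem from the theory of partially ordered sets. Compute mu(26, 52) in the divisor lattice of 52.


In a divisor lattice, mu(a,b) = mu(b/a) where mu is the classical Mobius function.
b/a = 52/26 = 2
Prime factorization of 2: primes [2]
2 is squarefree with 1 prime factor(s), so mu(2) = (-1)^1 = -1


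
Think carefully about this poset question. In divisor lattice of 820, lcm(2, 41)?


Join=lcm.
gcd(2,41)=1
lcm=82


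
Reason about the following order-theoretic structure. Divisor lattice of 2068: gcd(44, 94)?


Meet=gcd.
gcd(44,94)=2
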